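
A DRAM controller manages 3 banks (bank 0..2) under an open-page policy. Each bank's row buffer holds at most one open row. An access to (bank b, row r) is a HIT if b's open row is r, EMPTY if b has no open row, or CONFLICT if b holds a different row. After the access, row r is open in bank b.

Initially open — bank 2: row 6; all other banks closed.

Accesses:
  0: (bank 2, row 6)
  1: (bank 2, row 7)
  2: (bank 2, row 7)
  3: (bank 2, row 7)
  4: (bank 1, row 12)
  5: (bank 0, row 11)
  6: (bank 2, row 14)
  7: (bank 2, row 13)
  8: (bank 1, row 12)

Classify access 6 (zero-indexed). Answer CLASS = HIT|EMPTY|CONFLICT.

  [0] b2 r6: had r6 ⇒ H
  [1] b2 r7: had r6 ⇒ C
  [2] b2 r7: had r7 ⇒ H
  [3] b2 r7: had r7 ⇒ H
  [4] b1 r12: no row ⇒ E
  [5] b0 r11: no row ⇒ E
  [6] b2 r14: had r7 ⇒ C
  [7] b2 r13: had r14 ⇒ C
  [8] b1 r12: had r12 ⇒ H

CLASS = CONFLICT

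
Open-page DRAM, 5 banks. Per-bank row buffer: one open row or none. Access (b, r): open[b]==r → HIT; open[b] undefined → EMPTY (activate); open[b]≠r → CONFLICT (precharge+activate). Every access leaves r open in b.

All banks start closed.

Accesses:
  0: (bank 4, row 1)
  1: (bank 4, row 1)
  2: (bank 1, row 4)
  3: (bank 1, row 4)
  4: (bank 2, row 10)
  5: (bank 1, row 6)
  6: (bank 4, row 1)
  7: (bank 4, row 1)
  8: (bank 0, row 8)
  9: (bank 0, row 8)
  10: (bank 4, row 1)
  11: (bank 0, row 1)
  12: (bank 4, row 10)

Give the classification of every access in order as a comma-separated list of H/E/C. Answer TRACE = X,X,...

step 0: bank4 None->1 [EMPTY]
step 1: bank4 1->1 [HIT]
step 2: bank1 None->4 [EMPTY]
step 3: bank1 4->4 [HIT]
step 4: bank2 None->10 [EMPTY]
step 5: bank1 4->6 [CONFLICT]
step 6: bank4 1->1 [HIT]
step 7: bank4 1->1 [HIT]
step 8: bank0 None->8 [EMPTY]
step 9: bank0 8->8 [HIT]
step 10: bank4 1->1 [HIT]
step 11: bank0 8->1 [CONFLICT]
step 12: bank4 1->10 [CONFLICT]

TRACE = E,H,E,H,E,C,H,H,E,H,H,C,C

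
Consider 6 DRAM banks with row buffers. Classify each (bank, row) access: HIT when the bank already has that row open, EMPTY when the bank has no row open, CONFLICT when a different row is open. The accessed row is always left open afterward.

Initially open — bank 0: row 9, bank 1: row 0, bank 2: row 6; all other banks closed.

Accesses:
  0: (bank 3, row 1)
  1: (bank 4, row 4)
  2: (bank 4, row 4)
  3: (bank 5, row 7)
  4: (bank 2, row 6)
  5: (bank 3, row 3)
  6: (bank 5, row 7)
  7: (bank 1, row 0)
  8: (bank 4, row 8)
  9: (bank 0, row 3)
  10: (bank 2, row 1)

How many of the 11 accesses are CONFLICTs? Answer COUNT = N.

COUNT = 4

0: bank 3 row 1 — prev None → EMPTY
1: bank 4 row 4 — prev None → EMPTY
2: bank 4 row 4 — prev 4 → HIT
3: bank 5 row 7 — prev None → EMPTY
4: bank 2 row 6 — prev 6 → HIT
5: bank 3 row 3 — prev 1 → CONFLICT
6: bank 5 row 7 — prev 7 → HIT
7: bank 1 row 0 — prev 0 → HIT
8: bank 4 row 8 — prev 4 → CONFLICT
9: bank 0 row 3 — prev 9 → CONFLICT
10: bank 2 row 1 — prev 6 → CONFLICT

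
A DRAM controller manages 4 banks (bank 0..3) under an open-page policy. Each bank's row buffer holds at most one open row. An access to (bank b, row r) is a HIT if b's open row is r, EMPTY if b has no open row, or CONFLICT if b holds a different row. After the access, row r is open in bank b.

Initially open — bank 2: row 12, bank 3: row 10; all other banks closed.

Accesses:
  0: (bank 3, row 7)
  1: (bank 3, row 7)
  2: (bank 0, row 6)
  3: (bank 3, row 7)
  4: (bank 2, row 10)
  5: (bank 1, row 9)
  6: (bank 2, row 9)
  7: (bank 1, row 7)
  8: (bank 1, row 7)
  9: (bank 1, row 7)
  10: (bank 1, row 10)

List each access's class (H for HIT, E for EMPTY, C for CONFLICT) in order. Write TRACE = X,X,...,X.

TRACE = C,H,E,H,C,E,C,C,H,H,C

#0 (3,7) C  (was 10)
#1 (3,7) H  (was 7)
#2 (0,6) E
#3 (3,7) H  (was 7)
#4 (2,10) C  (was 12)
#5 (1,9) E
#6 (2,9) C  (was 10)
#7 (1,7) C  (was 9)
#8 (1,7) H  (was 7)
#9 (1,7) H  (was 7)
#10 (1,10) C  (was 7)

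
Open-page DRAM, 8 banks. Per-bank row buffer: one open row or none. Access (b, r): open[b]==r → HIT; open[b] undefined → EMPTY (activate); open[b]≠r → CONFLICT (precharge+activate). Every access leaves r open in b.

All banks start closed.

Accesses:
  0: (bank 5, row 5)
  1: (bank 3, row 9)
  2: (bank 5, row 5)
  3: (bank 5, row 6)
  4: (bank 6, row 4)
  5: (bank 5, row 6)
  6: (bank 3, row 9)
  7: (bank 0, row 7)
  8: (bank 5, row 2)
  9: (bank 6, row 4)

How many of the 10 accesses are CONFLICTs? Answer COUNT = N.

COUNT = 2

step 0: bank5 None->5 [EMPTY]
step 1: bank3 None->9 [EMPTY]
step 2: bank5 5->5 [HIT]
step 3: bank5 5->6 [CONFLICT]
step 4: bank6 None->4 [EMPTY]
step 5: bank5 6->6 [HIT]
step 6: bank3 9->9 [HIT]
step 7: bank0 None->7 [EMPTY]
step 8: bank5 6->2 [CONFLICT]
step 9: bank6 4->4 [HIT]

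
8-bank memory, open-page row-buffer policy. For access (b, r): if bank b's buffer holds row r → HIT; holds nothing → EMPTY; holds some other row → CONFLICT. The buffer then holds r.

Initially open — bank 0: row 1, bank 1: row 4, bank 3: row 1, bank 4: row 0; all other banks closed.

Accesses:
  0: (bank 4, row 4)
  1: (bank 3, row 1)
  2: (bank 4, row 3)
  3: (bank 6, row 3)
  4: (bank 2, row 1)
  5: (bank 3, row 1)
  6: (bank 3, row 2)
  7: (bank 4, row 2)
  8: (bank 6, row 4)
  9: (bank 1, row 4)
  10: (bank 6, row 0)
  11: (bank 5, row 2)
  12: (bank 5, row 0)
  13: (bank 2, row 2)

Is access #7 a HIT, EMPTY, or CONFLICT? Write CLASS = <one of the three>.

CLASS = CONFLICT

step 0: bank4 0->4 [CONFLICT]
step 1: bank3 1->1 [HIT]
step 2: bank4 4->3 [CONFLICT]
step 3: bank6 None->3 [EMPTY]
step 4: bank2 None->1 [EMPTY]
step 5: bank3 1->1 [HIT]
step 6: bank3 1->2 [CONFLICT]
step 7: bank4 3->2 [CONFLICT]
step 8: bank6 3->4 [CONFLICT]
step 9: bank1 4->4 [HIT]
step 10: bank6 4->0 [CONFLICT]
step 11: bank5 None->2 [EMPTY]
step 12: bank5 2->0 [CONFLICT]
step 13: bank2 1->2 [CONFLICT]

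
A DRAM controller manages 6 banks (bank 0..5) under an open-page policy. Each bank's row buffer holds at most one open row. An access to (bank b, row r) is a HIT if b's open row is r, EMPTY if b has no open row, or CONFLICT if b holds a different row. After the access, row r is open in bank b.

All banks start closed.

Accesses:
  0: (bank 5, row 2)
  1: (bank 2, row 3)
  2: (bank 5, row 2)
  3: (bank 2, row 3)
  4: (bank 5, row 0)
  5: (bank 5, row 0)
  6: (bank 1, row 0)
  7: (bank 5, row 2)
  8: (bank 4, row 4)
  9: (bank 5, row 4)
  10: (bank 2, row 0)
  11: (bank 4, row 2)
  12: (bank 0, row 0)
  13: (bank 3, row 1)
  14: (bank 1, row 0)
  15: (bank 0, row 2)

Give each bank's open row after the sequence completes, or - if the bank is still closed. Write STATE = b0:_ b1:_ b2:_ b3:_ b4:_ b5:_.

step 0: bank5 None->2 [EMPTY]
step 1: bank2 None->3 [EMPTY]
step 2: bank5 2->2 [HIT]
step 3: bank2 3->3 [HIT]
step 4: bank5 2->0 [CONFLICT]
step 5: bank5 0->0 [HIT]
step 6: bank1 None->0 [EMPTY]
step 7: bank5 0->2 [CONFLICT]
step 8: bank4 None->4 [EMPTY]
step 9: bank5 2->4 [CONFLICT]
step 10: bank2 3->0 [CONFLICT]
step 11: bank4 4->2 [CONFLICT]
step 12: bank0 None->0 [EMPTY]
step 13: bank3 None->1 [EMPTY]
step 14: bank1 0->0 [HIT]
step 15: bank0 0->2 [CONFLICT]

STATE = b0:2 b1:0 b2:0 b3:1 b4:2 b5:4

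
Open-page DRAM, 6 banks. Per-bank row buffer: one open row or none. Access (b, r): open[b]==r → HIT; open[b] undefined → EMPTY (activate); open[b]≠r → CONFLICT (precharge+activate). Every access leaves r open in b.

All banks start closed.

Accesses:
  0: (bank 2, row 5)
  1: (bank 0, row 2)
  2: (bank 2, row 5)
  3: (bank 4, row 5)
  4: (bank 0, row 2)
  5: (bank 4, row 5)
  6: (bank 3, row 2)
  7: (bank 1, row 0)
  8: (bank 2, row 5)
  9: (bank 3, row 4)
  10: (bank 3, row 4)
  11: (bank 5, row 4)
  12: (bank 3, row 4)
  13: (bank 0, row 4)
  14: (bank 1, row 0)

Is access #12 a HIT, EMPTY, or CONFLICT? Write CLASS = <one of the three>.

step 0: bank2 None->5 [EMPTY]
step 1: bank0 None->2 [EMPTY]
step 2: bank2 5->5 [HIT]
step 3: bank4 None->5 [EMPTY]
step 4: bank0 2->2 [HIT]
step 5: bank4 5->5 [HIT]
step 6: bank3 None->2 [EMPTY]
step 7: bank1 None->0 [EMPTY]
step 8: bank2 5->5 [HIT]
step 9: bank3 2->4 [CONFLICT]
step 10: bank3 4->4 [HIT]
step 11: bank5 None->4 [EMPTY]
step 12: bank3 4->4 [HIT]
step 13: bank0 2->4 [CONFLICT]
step 14: bank1 0->0 [HIT]

CLASS = HIT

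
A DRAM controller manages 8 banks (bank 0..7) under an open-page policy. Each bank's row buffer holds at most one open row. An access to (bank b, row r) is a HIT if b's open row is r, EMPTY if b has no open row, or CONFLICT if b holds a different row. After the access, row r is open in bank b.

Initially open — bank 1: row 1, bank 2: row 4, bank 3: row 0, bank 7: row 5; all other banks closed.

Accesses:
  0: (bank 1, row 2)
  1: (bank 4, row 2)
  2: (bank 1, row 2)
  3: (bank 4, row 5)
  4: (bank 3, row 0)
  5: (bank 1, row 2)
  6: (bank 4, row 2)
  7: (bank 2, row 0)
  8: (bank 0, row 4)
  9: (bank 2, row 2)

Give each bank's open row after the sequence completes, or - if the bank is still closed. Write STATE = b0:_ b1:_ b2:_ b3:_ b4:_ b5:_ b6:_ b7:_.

STATE = b0:4 b1:2 b2:2 b3:0 b4:2 b5:- b6:- b7:5

0: bank 1 row 2 — prev 1 → CONFLICT
1: bank 4 row 2 — prev None → EMPTY
2: bank 1 row 2 — prev 2 → HIT
3: bank 4 row 5 — prev 2 → CONFLICT
4: bank 3 row 0 — prev 0 → HIT
5: bank 1 row 2 — prev 2 → HIT
6: bank 4 row 2 — prev 5 → CONFLICT
7: bank 2 row 0 — prev 4 → CONFLICT
8: bank 0 row 4 — prev None → EMPTY
9: bank 2 row 2 — prev 0 → CONFLICT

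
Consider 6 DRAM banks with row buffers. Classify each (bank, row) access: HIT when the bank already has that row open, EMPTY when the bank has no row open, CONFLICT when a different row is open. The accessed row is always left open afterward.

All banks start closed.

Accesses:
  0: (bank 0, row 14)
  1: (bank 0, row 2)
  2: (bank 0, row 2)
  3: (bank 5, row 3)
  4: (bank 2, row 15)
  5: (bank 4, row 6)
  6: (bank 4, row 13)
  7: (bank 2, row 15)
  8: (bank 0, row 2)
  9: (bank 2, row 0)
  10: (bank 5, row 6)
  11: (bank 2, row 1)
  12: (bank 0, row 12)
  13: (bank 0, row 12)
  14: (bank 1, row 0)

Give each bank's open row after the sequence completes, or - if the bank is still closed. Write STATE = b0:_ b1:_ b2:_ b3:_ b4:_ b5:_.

0: bank 0 row 14 — prev None → EMPTY
1: bank 0 row 2 — prev 14 → CONFLICT
2: bank 0 row 2 — prev 2 → HIT
3: bank 5 row 3 — prev None → EMPTY
4: bank 2 row 15 — prev None → EMPTY
5: bank 4 row 6 — prev None → EMPTY
6: bank 4 row 13 — prev 6 → CONFLICT
7: bank 2 row 15 — prev 15 → HIT
8: bank 0 row 2 — prev 2 → HIT
9: bank 2 row 0 — prev 15 → CONFLICT
10: bank 5 row 6 — prev 3 → CONFLICT
11: bank 2 row 1 — prev 0 → CONFLICT
12: bank 0 row 12 — prev 2 → CONFLICT
13: bank 0 row 12 — prev 12 → HIT
14: bank 1 row 0 — prev None → EMPTY

STATE = b0:12 b1:0 b2:1 b3:- b4:13 b5:6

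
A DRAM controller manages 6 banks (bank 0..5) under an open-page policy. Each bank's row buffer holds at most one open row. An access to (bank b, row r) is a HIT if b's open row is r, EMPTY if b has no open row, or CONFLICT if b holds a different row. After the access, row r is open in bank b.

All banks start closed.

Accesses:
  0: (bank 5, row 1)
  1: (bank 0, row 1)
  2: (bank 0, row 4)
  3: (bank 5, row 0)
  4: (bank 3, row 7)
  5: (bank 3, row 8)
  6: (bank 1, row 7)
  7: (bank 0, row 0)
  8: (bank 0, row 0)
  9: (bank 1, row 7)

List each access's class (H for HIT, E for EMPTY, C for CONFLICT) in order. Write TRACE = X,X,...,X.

TRACE = E,E,C,C,E,C,E,C,H,H

0: bank 5 row 1 — prev None → EMPTY
1: bank 0 row 1 — prev None → EMPTY
2: bank 0 row 4 — prev 1 → CONFLICT
3: bank 5 row 0 — prev 1 → CONFLICT
4: bank 3 row 7 — prev None → EMPTY
5: bank 3 row 8 — prev 7 → CONFLICT
6: bank 1 row 7 — prev None → EMPTY
7: bank 0 row 0 — prev 4 → CONFLICT
8: bank 0 row 0 — prev 0 → HIT
9: bank 1 row 7 — prev 7 → HIT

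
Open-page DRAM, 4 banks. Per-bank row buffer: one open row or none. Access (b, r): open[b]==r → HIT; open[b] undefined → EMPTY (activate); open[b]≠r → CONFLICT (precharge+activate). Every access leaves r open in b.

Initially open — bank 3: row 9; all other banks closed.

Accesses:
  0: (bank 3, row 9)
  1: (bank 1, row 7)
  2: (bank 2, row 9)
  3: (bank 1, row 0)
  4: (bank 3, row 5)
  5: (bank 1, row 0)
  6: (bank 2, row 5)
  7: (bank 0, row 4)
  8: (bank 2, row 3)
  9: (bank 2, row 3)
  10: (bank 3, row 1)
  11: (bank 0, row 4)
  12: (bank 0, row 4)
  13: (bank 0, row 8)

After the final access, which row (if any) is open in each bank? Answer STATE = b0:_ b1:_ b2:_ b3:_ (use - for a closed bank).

STATE = b0:8 b1:0 b2:3 b3:1

0: bank 3 row 9 — prev 9 → HIT
1: bank 1 row 7 — prev None → EMPTY
2: bank 2 row 9 — prev None → EMPTY
3: bank 1 row 0 — prev 7 → CONFLICT
4: bank 3 row 5 — prev 9 → CONFLICT
5: bank 1 row 0 — prev 0 → HIT
6: bank 2 row 5 — prev 9 → CONFLICT
7: bank 0 row 4 — prev None → EMPTY
8: bank 2 row 3 — prev 5 → CONFLICT
9: bank 2 row 3 — prev 3 → HIT
10: bank 3 row 1 — prev 5 → CONFLICT
11: bank 0 row 4 — prev 4 → HIT
12: bank 0 row 4 — prev 4 → HIT
13: bank 0 row 8 — prev 4 → CONFLICT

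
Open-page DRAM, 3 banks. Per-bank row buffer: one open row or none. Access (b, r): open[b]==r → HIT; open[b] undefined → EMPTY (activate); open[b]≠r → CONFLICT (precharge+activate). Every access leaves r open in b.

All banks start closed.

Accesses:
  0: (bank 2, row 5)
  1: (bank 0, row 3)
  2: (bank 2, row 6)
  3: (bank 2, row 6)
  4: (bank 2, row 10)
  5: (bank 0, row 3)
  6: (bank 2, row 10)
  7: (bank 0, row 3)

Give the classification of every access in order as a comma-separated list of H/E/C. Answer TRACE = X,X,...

TRACE = E,E,C,H,C,H,H,H

step 0: bank2 None->5 [EMPTY]
step 1: bank0 None->3 [EMPTY]
step 2: bank2 5->6 [CONFLICT]
step 3: bank2 6->6 [HIT]
step 4: bank2 6->10 [CONFLICT]
step 5: bank0 3->3 [HIT]
step 6: bank2 10->10 [HIT]
step 7: bank0 3->3 [HIT]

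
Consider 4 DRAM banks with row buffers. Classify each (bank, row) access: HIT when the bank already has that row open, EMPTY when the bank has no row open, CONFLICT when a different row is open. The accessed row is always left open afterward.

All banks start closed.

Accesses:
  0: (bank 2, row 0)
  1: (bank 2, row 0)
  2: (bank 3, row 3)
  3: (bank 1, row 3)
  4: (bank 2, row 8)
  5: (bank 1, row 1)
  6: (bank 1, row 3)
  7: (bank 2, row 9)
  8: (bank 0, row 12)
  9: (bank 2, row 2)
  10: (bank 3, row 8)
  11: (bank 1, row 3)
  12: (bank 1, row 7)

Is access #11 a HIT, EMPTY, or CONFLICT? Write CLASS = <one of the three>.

  [0] b2 r0: no row ⇒ E
  [1] b2 r0: had r0 ⇒ H
  [2] b3 r3: no row ⇒ E
  [3] b1 r3: no row ⇒ E
  [4] b2 r8: had r0 ⇒ C
  [5] b1 r1: had r3 ⇒ C
  [6] b1 r3: had r1 ⇒ C
  [7] b2 r9: had r8 ⇒ C
  [8] b0 r12: no row ⇒ E
  [9] b2 r2: had r9 ⇒ C
  [10] b3 r8: had r3 ⇒ C
  [11] b1 r3: had r3 ⇒ H
  [12] b1 r7: had r3 ⇒ C

CLASS = HIT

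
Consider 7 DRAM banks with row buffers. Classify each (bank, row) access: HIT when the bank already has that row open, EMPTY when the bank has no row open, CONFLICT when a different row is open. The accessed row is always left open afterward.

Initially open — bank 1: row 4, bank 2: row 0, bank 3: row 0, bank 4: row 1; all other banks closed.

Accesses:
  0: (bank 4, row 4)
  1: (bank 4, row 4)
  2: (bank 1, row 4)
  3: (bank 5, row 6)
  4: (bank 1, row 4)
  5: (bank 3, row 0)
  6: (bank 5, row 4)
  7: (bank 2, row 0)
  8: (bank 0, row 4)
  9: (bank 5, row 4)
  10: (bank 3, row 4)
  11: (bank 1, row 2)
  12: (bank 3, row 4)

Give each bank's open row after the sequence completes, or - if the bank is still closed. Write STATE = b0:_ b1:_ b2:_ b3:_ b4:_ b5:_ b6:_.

STATE = b0:4 b1:2 b2:0 b3:4 b4:4 b5:4 b6:-

step 0: bank4 1->4 [CONFLICT]
step 1: bank4 4->4 [HIT]
step 2: bank1 4->4 [HIT]
step 3: bank5 None->6 [EMPTY]
step 4: bank1 4->4 [HIT]
step 5: bank3 0->0 [HIT]
step 6: bank5 6->4 [CONFLICT]
step 7: bank2 0->0 [HIT]
step 8: bank0 None->4 [EMPTY]
step 9: bank5 4->4 [HIT]
step 10: bank3 0->4 [CONFLICT]
step 11: bank1 4->2 [CONFLICT]
step 12: bank3 4->4 [HIT]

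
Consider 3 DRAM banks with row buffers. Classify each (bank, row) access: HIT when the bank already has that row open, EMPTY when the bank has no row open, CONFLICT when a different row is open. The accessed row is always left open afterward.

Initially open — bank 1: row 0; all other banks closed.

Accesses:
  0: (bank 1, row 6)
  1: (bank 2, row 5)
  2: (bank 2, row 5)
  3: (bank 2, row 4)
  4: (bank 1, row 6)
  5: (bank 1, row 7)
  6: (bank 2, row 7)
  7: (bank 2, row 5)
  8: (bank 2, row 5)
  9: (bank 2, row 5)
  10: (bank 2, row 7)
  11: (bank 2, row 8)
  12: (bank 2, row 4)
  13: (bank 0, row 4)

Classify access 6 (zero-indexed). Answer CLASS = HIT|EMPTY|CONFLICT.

  [0] b1 r6: had r0 ⇒ C
  [1] b2 r5: no row ⇒ E
  [2] b2 r5: had r5 ⇒ H
  [3] b2 r4: had r5 ⇒ C
  [4] b1 r6: had r6 ⇒ H
  [5] b1 r7: had r6 ⇒ C
  [6] b2 r7: had r4 ⇒ C
  [7] b2 r5: had r7 ⇒ C
  [8] b2 r5: had r5 ⇒ H
  [9] b2 r5: had r5 ⇒ H
  [10] b2 r7: had r5 ⇒ C
  [11] b2 r8: had r7 ⇒ C
  [12] b2 r4: had r8 ⇒ C
  [13] b0 r4: no row ⇒ E

CLASS = CONFLICT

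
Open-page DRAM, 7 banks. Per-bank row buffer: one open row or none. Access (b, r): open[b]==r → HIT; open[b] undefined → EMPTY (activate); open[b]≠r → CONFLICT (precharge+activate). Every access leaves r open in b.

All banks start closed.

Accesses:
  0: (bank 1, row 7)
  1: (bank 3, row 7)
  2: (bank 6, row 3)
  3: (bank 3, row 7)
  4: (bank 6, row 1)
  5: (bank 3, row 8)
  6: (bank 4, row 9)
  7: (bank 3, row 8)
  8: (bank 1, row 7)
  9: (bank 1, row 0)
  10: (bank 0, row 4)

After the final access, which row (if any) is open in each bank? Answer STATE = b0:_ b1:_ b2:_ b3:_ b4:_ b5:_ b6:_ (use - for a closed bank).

step 0: bank1 None->7 [EMPTY]
step 1: bank3 None->7 [EMPTY]
step 2: bank6 None->3 [EMPTY]
step 3: bank3 7->7 [HIT]
step 4: bank6 3->1 [CONFLICT]
step 5: bank3 7->8 [CONFLICT]
step 6: bank4 None->9 [EMPTY]
step 7: bank3 8->8 [HIT]
step 8: bank1 7->7 [HIT]
step 9: bank1 7->0 [CONFLICT]
step 10: bank0 None->4 [EMPTY]

STATE = b0:4 b1:0 b2:- b3:8 b4:9 b5:- b6:1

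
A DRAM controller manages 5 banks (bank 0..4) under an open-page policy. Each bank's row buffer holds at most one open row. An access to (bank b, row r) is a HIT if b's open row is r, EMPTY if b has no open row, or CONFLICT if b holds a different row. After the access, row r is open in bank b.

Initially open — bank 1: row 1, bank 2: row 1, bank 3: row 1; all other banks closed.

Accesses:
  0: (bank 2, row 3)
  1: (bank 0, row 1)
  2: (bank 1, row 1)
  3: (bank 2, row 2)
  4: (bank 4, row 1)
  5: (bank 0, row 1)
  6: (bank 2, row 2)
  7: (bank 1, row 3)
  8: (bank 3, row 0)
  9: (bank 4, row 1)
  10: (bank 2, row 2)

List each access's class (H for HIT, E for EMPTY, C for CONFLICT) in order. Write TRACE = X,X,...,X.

#0 (2,3) C  (was 1)
#1 (0,1) E
#2 (1,1) H  (was 1)
#3 (2,2) C  (was 3)
#4 (4,1) E
#5 (0,1) H  (was 1)
#6 (2,2) H  (was 2)
#7 (1,3) C  (was 1)
#8 (3,0) C  (was 1)
#9 (4,1) H  (was 1)
#10 (2,2) H  (was 2)

TRACE = C,E,H,C,E,H,H,C,C,H,H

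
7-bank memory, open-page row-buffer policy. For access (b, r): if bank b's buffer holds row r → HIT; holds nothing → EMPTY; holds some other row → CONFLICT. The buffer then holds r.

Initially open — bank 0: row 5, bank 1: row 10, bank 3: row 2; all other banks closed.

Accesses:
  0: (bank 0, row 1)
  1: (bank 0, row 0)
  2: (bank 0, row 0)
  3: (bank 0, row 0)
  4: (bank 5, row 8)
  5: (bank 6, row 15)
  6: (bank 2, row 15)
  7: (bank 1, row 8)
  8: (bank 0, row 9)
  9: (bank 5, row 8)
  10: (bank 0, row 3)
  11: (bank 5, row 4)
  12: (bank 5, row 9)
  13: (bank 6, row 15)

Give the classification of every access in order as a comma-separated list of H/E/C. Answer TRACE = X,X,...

TRACE = C,C,H,H,E,E,E,C,C,H,C,C,C,H

#0 (0,1) C  (was 5)
#1 (0,0) C  (was 1)
#2 (0,0) H  (was 0)
#3 (0,0) H  (was 0)
#4 (5,8) E
#5 (6,15) E
#6 (2,15) E
#7 (1,8) C  (was 10)
#8 (0,9) C  (was 0)
#9 (5,8) H  (was 8)
#10 (0,3) C  (was 9)
#11 (5,4) C  (was 8)
#12 (5,9) C  (was 4)
#13 (6,15) H  (was 15)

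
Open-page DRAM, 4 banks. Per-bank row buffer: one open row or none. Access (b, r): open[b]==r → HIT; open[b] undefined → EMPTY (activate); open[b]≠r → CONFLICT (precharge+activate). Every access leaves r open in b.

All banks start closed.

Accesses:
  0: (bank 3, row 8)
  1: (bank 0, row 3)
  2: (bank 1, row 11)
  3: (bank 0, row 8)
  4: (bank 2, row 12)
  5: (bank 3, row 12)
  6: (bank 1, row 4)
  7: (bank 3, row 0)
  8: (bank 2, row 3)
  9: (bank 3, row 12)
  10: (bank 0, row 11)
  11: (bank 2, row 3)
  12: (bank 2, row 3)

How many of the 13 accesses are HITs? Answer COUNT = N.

0: bank 3 row 8 — prev None → EMPTY
1: bank 0 row 3 — prev None → EMPTY
2: bank 1 row 11 — prev None → EMPTY
3: bank 0 row 8 — prev 3 → CONFLICT
4: bank 2 row 12 — prev None → EMPTY
5: bank 3 row 12 — prev 8 → CONFLICT
6: bank 1 row 4 — prev 11 → CONFLICT
7: bank 3 row 0 — prev 12 → CONFLICT
8: bank 2 row 3 — prev 12 → CONFLICT
9: bank 3 row 12 — prev 0 → CONFLICT
10: bank 0 row 11 — prev 8 → CONFLICT
11: bank 2 row 3 — prev 3 → HIT
12: bank 2 row 3 — prev 3 → HIT

COUNT = 2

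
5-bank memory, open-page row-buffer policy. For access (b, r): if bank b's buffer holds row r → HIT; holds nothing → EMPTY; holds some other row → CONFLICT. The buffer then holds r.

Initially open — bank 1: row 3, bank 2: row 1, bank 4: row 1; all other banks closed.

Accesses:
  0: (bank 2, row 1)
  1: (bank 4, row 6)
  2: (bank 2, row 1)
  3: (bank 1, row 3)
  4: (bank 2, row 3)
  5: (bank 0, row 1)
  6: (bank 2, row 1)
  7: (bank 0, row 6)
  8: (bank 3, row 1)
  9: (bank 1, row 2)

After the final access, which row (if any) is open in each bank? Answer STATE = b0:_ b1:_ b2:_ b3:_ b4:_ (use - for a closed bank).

STATE = b0:6 b1:2 b2:1 b3:1 b4:6

0: bank 2 row 1 — prev 1 → HIT
1: bank 4 row 6 — prev 1 → CONFLICT
2: bank 2 row 1 — prev 1 → HIT
3: bank 1 row 3 — prev 3 → HIT
4: bank 2 row 3 — prev 1 → CONFLICT
5: bank 0 row 1 — prev None → EMPTY
6: bank 2 row 1 — prev 3 → CONFLICT
7: bank 0 row 6 — prev 1 → CONFLICT
8: bank 3 row 1 — prev None → EMPTY
9: bank 1 row 2 — prev 3 → CONFLICT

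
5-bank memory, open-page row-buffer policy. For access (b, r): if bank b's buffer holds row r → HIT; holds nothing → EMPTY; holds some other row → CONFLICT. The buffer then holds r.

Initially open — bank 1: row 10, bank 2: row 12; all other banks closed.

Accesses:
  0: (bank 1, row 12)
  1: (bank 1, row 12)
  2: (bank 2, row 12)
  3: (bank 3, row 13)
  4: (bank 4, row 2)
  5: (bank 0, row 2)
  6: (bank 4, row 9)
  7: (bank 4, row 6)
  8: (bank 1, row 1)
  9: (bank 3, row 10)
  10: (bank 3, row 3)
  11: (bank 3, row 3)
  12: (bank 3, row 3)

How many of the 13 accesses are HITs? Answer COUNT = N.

COUNT = 4

#0 (1,12) C  (was 10)
#1 (1,12) H  (was 12)
#2 (2,12) H  (was 12)
#3 (3,13) E
#4 (4,2) E
#5 (0,2) E
#6 (4,9) C  (was 2)
#7 (4,6) C  (was 9)
#8 (1,1) C  (was 12)
#9 (3,10) C  (was 13)
#10 (3,3) C  (was 10)
#11 (3,3) H  (was 3)
#12 (3,3) H  (was 3)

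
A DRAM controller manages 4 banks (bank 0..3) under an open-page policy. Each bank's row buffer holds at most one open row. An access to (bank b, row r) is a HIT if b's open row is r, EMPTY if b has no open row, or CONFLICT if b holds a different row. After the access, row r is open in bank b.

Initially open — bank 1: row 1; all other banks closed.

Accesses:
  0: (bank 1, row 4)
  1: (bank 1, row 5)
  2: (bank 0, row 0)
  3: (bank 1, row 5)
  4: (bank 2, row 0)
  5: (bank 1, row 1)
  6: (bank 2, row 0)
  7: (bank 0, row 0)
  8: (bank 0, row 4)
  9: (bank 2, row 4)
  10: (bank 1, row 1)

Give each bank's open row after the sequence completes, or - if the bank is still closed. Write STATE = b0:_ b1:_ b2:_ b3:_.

0: bank 1 row 4 — prev 1 → CONFLICT
1: bank 1 row 5 — prev 4 → CONFLICT
2: bank 0 row 0 — prev None → EMPTY
3: bank 1 row 5 — prev 5 → HIT
4: bank 2 row 0 — prev None → EMPTY
5: bank 1 row 1 — prev 5 → CONFLICT
6: bank 2 row 0 — prev 0 → HIT
7: bank 0 row 0 — prev 0 → HIT
8: bank 0 row 4 — prev 0 → CONFLICT
9: bank 2 row 4 — prev 0 → CONFLICT
10: bank 1 row 1 — prev 1 → HIT

STATE = b0:4 b1:1 b2:4 b3:-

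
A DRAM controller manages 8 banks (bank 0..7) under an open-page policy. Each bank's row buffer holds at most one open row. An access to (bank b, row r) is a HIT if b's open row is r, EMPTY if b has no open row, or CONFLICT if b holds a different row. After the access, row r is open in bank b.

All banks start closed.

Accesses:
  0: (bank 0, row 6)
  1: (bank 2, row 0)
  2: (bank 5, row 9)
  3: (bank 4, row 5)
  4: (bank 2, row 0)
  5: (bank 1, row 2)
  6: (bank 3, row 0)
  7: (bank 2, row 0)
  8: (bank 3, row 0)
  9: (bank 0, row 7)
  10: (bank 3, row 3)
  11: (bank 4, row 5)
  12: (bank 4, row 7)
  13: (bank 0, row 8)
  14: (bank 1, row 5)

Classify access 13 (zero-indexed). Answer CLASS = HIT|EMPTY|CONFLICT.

  [0] b0 r6: no row ⇒ E
  [1] b2 r0: no row ⇒ E
  [2] b5 r9: no row ⇒ E
  [3] b4 r5: no row ⇒ E
  [4] b2 r0: had r0 ⇒ H
  [5] b1 r2: no row ⇒ E
  [6] b3 r0: no row ⇒ E
  [7] b2 r0: had r0 ⇒ H
  [8] b3 r0: had r0 ⇒ H
  [9] b0 r7: had r6 ⇒ C
  [10] b3 r3: had r0 ⇒ C
  [11] b4 r5: had r5 ⇒ H
  [12] b4 r7: had r5 ⇒ C
  [13] b0 r8: had r7 ⇒ C
  [14] b1 r5: had r2 ⇒ C

CLASS = CONFLICT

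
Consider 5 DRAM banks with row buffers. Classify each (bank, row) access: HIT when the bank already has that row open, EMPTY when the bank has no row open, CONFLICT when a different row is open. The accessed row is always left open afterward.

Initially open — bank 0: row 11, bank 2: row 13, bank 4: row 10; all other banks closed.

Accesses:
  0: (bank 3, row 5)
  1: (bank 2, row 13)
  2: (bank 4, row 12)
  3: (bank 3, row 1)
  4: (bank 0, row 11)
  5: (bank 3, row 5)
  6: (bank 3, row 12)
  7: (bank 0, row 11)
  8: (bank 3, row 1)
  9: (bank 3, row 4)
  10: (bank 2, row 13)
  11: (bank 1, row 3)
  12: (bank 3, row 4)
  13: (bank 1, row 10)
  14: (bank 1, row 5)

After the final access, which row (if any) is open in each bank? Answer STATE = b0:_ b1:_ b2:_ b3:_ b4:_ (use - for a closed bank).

STATE = b0:11 b1:5 b2:13 b3:4 b4:12

step 0: bank3 None->5 [EMPTY]
step 1: bank2 13->13 [HIT]
step 2: bank4 10->12 [CONFLICT]
step 3: bank3 5->1 [CONFLICT]
step 4: bank0 11->11 [HIT]
step 5: bank3 1->5 [CONFLICT]
step 6: bank3 5->12 [CONFLICT]
step 7: bank0 11->11 [HIT]
step 8: bank3 12->1 [CONFLICT]
step 9: bank3 1->4 [CONFLICT]
step 10: bank2 13->13 [HIT]
step 11: bank1 None->3 [EMPTY]
step 12: bank3 4->4 [HIT]
step 13: bank1 3->10 [CONFLICT]
step 14: bank1 10->5 [CONFLICT]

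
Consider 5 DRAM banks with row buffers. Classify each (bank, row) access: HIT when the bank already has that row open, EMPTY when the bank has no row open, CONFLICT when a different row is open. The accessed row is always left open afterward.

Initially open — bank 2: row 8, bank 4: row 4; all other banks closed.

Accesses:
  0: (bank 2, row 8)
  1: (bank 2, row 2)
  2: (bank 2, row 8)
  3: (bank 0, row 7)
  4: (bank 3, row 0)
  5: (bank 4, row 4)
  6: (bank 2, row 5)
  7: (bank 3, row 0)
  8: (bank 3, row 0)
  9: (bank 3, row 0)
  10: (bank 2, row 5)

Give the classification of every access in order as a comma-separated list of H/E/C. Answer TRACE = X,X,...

TRACE = H,C,C,E,E,H,C,H,H,H,H

#0 (2,8) H  (was 8)
#1 (2,2) C  (was 8)
#2 (2,8) C  (was 2)
#3 (0,7) E
#4 (3,0) E
#5 (4,4) H  (was 4)
#6 (2,5) C  (was 8)
#7 (3,0) H  (was 0)
#8 (3,0) H  (was 0)
#9 (3,0) H  (was 0)
#10 (2,5) H  (was 5)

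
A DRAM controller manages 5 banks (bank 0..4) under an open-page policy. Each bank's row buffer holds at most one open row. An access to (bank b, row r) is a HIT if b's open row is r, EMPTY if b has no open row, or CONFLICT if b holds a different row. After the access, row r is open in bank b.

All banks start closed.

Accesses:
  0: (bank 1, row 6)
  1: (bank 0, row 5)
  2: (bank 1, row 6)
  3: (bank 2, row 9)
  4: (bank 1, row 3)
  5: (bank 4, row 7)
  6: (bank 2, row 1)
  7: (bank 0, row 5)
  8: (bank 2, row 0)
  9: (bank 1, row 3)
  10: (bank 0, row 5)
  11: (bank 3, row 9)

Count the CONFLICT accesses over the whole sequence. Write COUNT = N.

COUNT = 3

0: bank 1 row 6 — prev None → EMPTY
1: bank 0 row 5 — prev None → EMPTY
2: bank 1 row 6 — prev 6 → HIT
3: bank 2 row 9 — prev None → EMPTY
4: bank 1 row 3 — prev 6 → CONFLICT
5: bank 4 row 7 — prev None → EMPTY
6: bank 2 row 1 — prev 9 → CONFLICT
7: bank 0 row 5 — prev 5 → HIT
8: bank 2 row 0 — prev 1 → CONFLICT
9: bank 1 row 3 — prev 3 → HIT
10: bank 0 row 5 — prev 5 → HIT
11: bank 3 row 9 — prev None → EMPTY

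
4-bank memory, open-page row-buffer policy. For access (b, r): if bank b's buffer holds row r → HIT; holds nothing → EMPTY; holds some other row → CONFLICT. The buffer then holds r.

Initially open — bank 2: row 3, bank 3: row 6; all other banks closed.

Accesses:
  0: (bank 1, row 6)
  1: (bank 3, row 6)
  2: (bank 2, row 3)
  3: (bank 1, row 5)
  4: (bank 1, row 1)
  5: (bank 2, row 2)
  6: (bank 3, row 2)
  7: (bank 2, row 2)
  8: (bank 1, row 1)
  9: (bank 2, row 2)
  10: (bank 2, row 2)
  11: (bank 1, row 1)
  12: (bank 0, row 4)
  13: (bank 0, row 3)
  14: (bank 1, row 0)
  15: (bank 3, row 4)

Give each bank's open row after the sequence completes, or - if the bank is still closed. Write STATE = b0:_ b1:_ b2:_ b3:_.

STATE = b0:3 b1:0 b2:2 b3:4

0: bank 1 row 6 — prev None → EMPTY
1: bank 3 row 6 — prev 6 → HIT
2: bank 2 row 3 — prev 3 → HIT
3: bank 1 row 5 — prev 6 → CONFLICT
4: bank 1 row 1 — prev 5 → CONFLICT
5: bank 2 row 2 — prev 3 → CONFLICT
6: bank 3 row 2 — prev 6 → CONFLICT
7: bank 2 row 2 — prev 2 → HIT
8: bank 1 row 1 — prev 1 → HIT
9: bank 2 row 2 — prev 2 → HIT
10: bank 2 row 2 — prev 2 → HIT
11: bank 1 row 1 — prev 1 → HIT
12: bank 0 row 4 — prev None → EMPTY
13: bank 0 row 3 — prev 4 → CONFLICT
14: bank 1 row 0 — prev 1 → CONFLICT
15: bank 3 row 4 — prev 2 → CONFLICT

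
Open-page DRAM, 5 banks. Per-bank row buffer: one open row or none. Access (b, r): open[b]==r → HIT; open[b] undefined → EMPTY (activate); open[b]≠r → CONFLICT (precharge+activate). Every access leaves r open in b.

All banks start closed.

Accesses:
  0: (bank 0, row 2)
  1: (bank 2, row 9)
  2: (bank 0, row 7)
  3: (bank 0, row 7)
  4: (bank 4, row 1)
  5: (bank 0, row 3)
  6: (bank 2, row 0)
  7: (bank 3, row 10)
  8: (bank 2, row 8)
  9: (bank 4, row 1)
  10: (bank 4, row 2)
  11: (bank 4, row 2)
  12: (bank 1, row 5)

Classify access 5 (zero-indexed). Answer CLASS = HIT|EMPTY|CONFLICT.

#0 (0,2) E
#1 (2,9) E
#2 (0,7) C  (was 2)
#3 (0,7) H  (was 7)
#4 (4,1) E
#5 (0,3) C  (was 7)
#6 (2,0) C  (was 9)
#7 (3,10) E
#8 (2,8) C  (was 0)
#9 (4,1) H  (was 1)
#10 (4,2) C  (was 1)
#11 (4,2) H  (was 2)
#12 (1,5) E

CLASS = CONFLICT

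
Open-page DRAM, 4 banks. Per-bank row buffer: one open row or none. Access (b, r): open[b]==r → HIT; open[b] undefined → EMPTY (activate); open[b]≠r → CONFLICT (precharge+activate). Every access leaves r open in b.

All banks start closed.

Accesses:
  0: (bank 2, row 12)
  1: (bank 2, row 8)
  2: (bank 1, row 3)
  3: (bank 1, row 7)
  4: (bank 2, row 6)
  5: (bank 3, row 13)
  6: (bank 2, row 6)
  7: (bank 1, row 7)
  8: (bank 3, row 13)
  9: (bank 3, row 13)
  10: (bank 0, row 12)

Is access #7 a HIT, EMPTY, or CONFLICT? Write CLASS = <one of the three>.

step 0: bank2 None->12 [EMPTY]
step 1: bank2 12->8 [CONFLICT]
step 2: bank1 None->3 [EMPTY]
step 3: bank1 3->7 [CONFLICT]
step 4: bank2 8->6 [CONFLICT]
step 5: bank3 None->13 [EMPTY]
step 6: bank2 6->6 [HIT]
step 7: bank1 7->7 [HIT]
step 8: bank3 13->13 [HIT]
step 9: bank3 13->13 [HIT]
step 10: bank0 None->12 [EMPTY]

CLASS = HIT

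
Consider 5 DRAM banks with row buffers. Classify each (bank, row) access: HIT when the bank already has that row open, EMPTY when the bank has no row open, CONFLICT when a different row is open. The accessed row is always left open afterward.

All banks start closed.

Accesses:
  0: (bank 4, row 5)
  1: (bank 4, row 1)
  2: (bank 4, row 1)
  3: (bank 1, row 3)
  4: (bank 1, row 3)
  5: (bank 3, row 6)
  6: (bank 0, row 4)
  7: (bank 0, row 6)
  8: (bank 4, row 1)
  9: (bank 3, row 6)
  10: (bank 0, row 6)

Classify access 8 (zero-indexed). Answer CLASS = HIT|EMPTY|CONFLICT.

#0 (4,5) E
#1 (4,1) C  (was 5)
#2 (4,1) H  (was 1)
#3 (1,3) E
#4 (1,3) H  (was 3)
#5 (3,6) E
#6 (0,4) E
#7 (0,6) C  (was 4)
#8 (4,1) H  (was 1)
#9 (3,6) H  (was 6)
#10 (0,6) H  (was 6)

CLASS = HIT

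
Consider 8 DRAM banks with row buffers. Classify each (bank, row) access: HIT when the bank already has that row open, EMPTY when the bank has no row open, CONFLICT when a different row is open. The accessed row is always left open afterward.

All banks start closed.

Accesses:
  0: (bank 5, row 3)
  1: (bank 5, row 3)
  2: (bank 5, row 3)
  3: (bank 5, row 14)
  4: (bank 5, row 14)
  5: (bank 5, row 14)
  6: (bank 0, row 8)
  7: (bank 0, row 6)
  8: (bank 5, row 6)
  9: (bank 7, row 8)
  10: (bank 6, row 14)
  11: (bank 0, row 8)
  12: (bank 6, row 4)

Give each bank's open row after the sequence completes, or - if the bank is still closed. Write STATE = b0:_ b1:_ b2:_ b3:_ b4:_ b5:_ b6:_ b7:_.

step 0: bank5 None->3 [EMPTY]
step 1: bank5 3->3 [HIT]
step 2: bank5 3->3 [HIT]
step 3: bank5 3->14 [CONFLICT]
step 4: bank5 14->14 [HIT]
step 5: bank5 14->14 [HIT]
step 6: bank0 None->8 [EMPTY]
step 7: bank0 8->6 [CONFLICT]
step 8: bank5 14->6 [CONFLICT]
step 9: bank7 None->8 [EMPTY]
step 10: bank6 None->14 [EMPTY]
step 11: bank0 6->8 [CONFLICT]
step 12: bank6 14->4 [CONFLICT]

STATE = b0:8 b1:- b2:- b3:- b4:- b5:6 b6:4 b7:8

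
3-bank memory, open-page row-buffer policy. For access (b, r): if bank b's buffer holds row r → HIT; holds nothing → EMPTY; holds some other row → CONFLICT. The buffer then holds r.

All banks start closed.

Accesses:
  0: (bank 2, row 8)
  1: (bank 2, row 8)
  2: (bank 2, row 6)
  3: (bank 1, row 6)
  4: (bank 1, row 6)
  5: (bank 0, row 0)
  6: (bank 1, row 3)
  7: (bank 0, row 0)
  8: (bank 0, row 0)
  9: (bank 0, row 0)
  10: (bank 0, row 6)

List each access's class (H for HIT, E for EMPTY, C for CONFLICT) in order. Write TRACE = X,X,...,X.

TRACE = E,H,C,E,H,E,C,H,H,H,C

0: bank 2 row 8 — prev None → EMPTY
1: bank 2 row 8 — prev 8 → HIT
2: bank 2 row 6 — prev 8 → CONFLICT
3: bank 1 row 6 — prev None → EMPTY
4: bank 1 row 6 — prev 6 → HIT
5: bank 0 row 0 — prev None → EMPTY
6: bank 1 row 3 — prev 6 → CONFLICT
7: bank 0 row 0 — prev 0 → HIT
8: bank 0 row 0 — prev 0 → HIT
9: bank 0 row 0 — prev 0 → HIT
10: bank 0 row 6 — prev 0 → CONFLICT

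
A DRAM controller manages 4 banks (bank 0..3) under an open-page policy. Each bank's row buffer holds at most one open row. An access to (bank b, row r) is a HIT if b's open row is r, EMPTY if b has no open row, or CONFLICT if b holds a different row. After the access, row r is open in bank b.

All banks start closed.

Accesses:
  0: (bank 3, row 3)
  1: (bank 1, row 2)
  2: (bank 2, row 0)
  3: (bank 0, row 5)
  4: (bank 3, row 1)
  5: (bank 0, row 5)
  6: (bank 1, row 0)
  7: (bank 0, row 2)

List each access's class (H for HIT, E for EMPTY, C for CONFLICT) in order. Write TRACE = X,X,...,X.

step 0: bank3 None->3 [EMPTY]
step 1: bank1 None->2 [EMPTY]
step 2: bank2 None->0 [EMPTY]
step 3: bank0 None->5 [EMPTY]
step 4: bank3 3->1 [CONFLICT]
step 5: bank0 5->5 [HIT]
step 6: bank1 2->0 [CONFLICT]
step 7: bank0 5->2 [CONFLICT]

TRACE = E,E,E,E,C,H,C,C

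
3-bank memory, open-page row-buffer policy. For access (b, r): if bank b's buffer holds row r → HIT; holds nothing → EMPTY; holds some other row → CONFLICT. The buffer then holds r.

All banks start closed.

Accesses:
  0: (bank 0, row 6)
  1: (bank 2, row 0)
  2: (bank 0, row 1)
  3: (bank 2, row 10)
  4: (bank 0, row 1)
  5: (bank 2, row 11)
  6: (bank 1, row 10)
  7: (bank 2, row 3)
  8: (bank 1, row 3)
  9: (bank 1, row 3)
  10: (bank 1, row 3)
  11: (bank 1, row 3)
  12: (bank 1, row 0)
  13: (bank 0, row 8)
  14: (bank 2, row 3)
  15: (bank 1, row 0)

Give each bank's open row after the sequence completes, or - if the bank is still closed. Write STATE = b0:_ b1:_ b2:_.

STATE = b0:8 b1:0 b2:3

  [0] b0 r6: no row ⇒ E
  [1] b2 r0: no row ⇒ E
  [2] b0 r1: had r6 ⇒ C
  [3] b2 r10: had r0 ⇒ C
  [4] b0 r1: had r1 ⇒ H
  [5] b2 r11: had r10 ⇒ C
  [6] b1 r10: no row ⇒ E
  [7] b2 r3: had r11 ⇒ C
  [8] b1 r3: had r10 ⇒ C
  [9] b1 r3: had r3 ⇒ H
  [10] b1 r3: had r3 ⇒ H
  [11] b1 r3: had r3 ⇒ H
  [12] b1 r0: had r3 ⇒ C
  [13] b0 r8: had r1 ⇒ C
  [14] b2 r3: had r3 ⇒ H
  [15] b1 r0: had r0 ⇒ H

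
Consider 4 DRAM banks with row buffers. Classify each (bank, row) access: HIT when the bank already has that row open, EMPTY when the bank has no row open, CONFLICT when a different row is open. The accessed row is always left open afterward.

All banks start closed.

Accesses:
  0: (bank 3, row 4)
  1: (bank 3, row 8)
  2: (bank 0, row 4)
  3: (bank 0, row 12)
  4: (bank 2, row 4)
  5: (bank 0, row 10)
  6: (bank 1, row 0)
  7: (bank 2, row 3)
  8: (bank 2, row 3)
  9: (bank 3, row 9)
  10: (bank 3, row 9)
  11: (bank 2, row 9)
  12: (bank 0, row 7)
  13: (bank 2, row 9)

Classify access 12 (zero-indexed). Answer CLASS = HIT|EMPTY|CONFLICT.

CLASS = CONFLICT

#0 (3,4) E
#1 (3,8) C  (was 4)
#2 (0,4) E
#3 (0,12) C  (was 4)
#4 (2,4) E
#5 (0,10) C  (was 12)
#6 (1,0) E
#7 (2,3) C  (was 4)
#8 (2,3) H  (was 3)
#9 (3,9) C  (was 8)
#10 (3,9) H  (was 9)
#11 (2,9) C  (was 3)
#12 (0,7) C  (was 10)
#13 (2,9) H  (was 9)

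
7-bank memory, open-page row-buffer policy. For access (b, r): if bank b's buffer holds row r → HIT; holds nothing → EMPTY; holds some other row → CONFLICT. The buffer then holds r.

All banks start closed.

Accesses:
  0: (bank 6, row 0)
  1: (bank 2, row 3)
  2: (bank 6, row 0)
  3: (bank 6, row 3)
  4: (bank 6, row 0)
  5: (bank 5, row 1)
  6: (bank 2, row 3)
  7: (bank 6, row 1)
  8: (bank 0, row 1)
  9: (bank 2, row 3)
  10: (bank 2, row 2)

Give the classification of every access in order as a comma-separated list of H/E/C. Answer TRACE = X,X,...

TRACE = E,E,H,C,C,E,H,C,E,H,C

0: bank 6 row 0 — prev None → EMPTY
1: bank 2 row 3 — prev None → EMPTY
2: bank 6 row 0 — prev 0 → HIT
3: bank 6 row 3 — prev 0 → CONFLICT
4: bank 6 row 0 — prev 3 → CONFLICT
5: bank 5 row 1 — prev None → EMPTY
6: bank 2 row 3 — prev 3 → HIT
7: bank 6 row 1 — prev 0 → CONFLICT
8: bank 0 row 1 — prev None → EMPTY
9: bank 2 row 3 — prev 3 → HIT
10: bank 2 row 2 — prev 3 → CONFLICT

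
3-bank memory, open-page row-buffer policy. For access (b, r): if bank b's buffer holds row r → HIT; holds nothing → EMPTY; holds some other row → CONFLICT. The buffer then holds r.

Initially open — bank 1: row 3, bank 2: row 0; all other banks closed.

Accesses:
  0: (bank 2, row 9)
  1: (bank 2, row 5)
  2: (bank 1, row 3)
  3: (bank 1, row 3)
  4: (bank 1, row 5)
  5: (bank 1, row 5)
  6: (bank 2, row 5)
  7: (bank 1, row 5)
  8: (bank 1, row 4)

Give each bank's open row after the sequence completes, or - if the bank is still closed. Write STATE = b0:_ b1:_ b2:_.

STATE = b0:- b1:4 b2:5

step 0: bank2 0->9 [CONFLICT]
step 1: bank2 9->5 [CONFLICT]
step 2: bank1 3->3 [HIT]
step 3: bank1 3->3 [HIT]
step 4: bank1 3->5 [CONFLICT]
step 5: bank1 5->5 [HIT]
step 6: bank2 5->5 [HIT]
step 7: bank1 5->5 [HIT]
step 8: bank1 5->4 [CONFLICT]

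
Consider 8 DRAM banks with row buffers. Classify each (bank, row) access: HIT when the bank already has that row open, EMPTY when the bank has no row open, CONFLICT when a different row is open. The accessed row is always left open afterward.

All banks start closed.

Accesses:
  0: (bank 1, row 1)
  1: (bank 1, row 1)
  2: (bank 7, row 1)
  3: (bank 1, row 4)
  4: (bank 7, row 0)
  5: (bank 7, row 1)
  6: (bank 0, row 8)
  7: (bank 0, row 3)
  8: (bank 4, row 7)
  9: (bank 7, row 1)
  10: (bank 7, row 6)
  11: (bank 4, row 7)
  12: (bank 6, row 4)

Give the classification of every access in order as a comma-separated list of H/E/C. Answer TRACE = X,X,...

TRACE = E,H,E,C,C,C,E,C,E,H,C,H,E

0: bank 1 row 1 — prev None → EMPTY
1: bank 1 row 1 — prev 1 → HIT
2: bank 7 row 1 — prev None → EMPTY
3: bank 1 row 4 — prev 1 → CONFLICT
4: bank 7 row 0 — prev 1 → CONFLICT
5: bank 7 row 1 — prev 0 → CONFLICT
6: bank 0 row 8 — prev None → EMPTY
7: bank 0 row 3 — prev 8 → CONFLICT
8: bank 4 row 7 — prev None → EMPTY
9: bank 7 row 1 — prev 1 → HIT
10: bank 7 row 6 — prev 1 → CONFLICT
11: bank 4 row 7 — prev 7 → HIT
12: bank 6 row 4 — prev None → EMPTY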